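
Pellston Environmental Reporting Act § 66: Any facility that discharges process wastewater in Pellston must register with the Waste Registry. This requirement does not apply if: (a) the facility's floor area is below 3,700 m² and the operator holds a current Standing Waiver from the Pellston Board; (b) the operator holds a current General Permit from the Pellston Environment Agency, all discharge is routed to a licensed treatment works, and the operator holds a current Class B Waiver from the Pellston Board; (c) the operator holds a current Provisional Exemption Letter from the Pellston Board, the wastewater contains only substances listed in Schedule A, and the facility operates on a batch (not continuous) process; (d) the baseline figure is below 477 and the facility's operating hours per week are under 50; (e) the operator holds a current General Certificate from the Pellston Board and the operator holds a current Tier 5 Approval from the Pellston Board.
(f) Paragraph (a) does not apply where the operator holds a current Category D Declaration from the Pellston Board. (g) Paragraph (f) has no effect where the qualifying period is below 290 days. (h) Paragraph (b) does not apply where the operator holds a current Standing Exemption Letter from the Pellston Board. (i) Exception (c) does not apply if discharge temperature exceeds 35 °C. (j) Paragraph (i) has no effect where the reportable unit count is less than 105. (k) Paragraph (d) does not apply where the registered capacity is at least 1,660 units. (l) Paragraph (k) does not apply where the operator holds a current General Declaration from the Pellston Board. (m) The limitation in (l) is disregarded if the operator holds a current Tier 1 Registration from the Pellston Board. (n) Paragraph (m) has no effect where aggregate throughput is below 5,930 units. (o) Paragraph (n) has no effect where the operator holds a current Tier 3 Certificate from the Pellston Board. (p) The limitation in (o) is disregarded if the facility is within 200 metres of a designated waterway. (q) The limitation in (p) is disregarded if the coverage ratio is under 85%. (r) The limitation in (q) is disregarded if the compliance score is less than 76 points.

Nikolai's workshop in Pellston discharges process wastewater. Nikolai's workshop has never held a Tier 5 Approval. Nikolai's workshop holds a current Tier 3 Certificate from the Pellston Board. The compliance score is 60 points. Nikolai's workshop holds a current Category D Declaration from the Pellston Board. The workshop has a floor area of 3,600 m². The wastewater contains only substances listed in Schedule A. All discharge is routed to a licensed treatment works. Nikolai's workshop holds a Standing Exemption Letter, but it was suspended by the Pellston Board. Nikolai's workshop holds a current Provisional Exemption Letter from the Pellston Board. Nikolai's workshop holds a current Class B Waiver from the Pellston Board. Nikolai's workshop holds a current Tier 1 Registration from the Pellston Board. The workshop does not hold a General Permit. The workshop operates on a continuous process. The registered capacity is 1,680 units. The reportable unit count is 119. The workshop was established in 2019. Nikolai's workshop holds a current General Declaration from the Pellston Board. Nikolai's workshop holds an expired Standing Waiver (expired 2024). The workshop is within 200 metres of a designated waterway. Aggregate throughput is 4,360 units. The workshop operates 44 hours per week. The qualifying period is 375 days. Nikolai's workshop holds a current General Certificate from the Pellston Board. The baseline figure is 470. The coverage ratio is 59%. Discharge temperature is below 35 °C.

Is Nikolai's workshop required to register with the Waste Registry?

No — exception (d) applies; Nikolai's workshop is not required to register with the Waste Registry.

Exception (a) does not apply: the Standing Waiver is not current.
Exception (b) does not apply: no General Permit is held.
Exception (c) requires that the facility operates on a batch (not continuous) process; but the facility operates on a continuous process, so (c) is unavailable.
Exception (d) is satisfied on its face — the baseline figure is 470, below the 477 limit; the facility's operating hours per week are 44, under the 50 limit. Under paragraphs (k)–(r): (k) would limit (d) — the registered capacity is 1,680 units, meeting the 1,660 units threshold — but (l) sets (k) aside: (l) operates against (k): a current General Declaration is held. (m) applies (a current Tier 1 Registration is held), but is overridden by (n): (n) is triggered — aggregate throughput is 4,360 units, below the 5,930 units limit. (o) would limit (n) — a current Tier 3 Certificate is held — but (p) sets (o) aside: (p) operates against (o): the workshop is within 200 m of a designated waterway. (q) would limit (p) — the coverage ratio is 59%, under the 85% limit — but (r) sets (q) aside: (r) operates — the compliance score is 60 points, less than the 76 points limit. So (d) applies.
Exception (e) fails — the Tier 5 Approval is not current.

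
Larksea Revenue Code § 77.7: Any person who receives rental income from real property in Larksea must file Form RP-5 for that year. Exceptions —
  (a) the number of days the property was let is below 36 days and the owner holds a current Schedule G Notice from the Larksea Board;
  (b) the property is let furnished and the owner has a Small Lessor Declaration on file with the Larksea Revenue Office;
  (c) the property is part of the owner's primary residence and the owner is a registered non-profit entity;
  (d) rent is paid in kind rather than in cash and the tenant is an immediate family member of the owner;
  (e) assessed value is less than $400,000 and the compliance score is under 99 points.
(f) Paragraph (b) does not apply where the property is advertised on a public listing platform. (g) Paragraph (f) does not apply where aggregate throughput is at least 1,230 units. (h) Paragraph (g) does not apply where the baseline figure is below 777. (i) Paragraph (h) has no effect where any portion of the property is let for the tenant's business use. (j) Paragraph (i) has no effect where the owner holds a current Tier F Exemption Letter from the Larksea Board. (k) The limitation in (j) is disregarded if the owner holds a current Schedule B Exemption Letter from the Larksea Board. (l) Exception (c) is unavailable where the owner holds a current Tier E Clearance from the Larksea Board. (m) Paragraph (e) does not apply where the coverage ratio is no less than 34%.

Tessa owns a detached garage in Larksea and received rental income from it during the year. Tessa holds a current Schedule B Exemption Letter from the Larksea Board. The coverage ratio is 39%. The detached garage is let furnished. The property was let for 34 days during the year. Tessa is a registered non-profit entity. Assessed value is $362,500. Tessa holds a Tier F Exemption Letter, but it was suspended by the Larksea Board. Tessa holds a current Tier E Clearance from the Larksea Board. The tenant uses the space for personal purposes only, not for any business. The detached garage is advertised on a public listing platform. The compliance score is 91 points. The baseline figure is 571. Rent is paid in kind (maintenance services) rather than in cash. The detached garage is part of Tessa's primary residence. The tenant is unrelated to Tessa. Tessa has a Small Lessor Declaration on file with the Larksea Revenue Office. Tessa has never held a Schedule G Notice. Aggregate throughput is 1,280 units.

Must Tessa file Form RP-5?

Yes — Tessa must file Form RP-5.

Exception (a) fails — the Schedule G Notice is not current.
Exception (b) is satisfied on its face — the property is let furnished; a Small Lessor Declaration is on file. But: (f) is triggered — the property is publicly advertised. (g) operates (aggregate throughput is 1,280 units, meeting the 1,230 units threshold), but yields to (h): (h) operates against (g): the baseline figure is 571, below the 777 limit. (i), which would lift (h), is not triggered — the space is used for personal purposes only. (b) is therefore removed.
Exception (c): the detached garage is part of the primary residence; Tessa is a registered non-profit — every condition holds. Turning to paragraph (l): (l) operates against (c): a current Tier E Clearance is held. So (c) is unavailable.
Exception (d) fails — the tenant is unrelated to the owner.
Exception (e) is satisfied on its face — assessed value is $362,500, less than the $400,000 limit; the compliance score is 91 points, under the 99 points limit. But applying paragraph (m): (m) is engaged — the coverage ratio is 39%, meeting the 34% threshold. (e) is therefore removed.
Every exception is unavailable, so the rule governs.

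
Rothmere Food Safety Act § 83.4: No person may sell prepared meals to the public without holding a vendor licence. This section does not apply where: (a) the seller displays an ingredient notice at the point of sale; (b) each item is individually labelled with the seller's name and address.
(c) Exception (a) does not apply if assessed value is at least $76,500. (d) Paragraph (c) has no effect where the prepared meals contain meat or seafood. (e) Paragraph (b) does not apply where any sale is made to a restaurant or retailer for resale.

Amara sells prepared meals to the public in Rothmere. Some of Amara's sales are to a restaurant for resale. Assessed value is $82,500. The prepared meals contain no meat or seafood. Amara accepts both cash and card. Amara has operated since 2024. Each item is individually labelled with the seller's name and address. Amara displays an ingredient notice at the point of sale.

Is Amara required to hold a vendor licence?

Yes — Amara must hold a vendor licence.

Exception (a): an ingredient notice is displayed — every condition holds. However, paragraphs (c)–(d) must be considered: (c) is engaged — assessed value is $82,500, meeting the $76,500 threshold. (d) is inapplicable (the prepared meals contain no meat or seafood), so (c) stands. (a) is therefore removed.
All of (b)'s requirements are met (items are individually labelled). But applying paragraph (e): (e) operates against (b): some sales are to a restaurant for resale. So (b) is unavailable.
None of the exceptions is available; § 83.4 applies in full.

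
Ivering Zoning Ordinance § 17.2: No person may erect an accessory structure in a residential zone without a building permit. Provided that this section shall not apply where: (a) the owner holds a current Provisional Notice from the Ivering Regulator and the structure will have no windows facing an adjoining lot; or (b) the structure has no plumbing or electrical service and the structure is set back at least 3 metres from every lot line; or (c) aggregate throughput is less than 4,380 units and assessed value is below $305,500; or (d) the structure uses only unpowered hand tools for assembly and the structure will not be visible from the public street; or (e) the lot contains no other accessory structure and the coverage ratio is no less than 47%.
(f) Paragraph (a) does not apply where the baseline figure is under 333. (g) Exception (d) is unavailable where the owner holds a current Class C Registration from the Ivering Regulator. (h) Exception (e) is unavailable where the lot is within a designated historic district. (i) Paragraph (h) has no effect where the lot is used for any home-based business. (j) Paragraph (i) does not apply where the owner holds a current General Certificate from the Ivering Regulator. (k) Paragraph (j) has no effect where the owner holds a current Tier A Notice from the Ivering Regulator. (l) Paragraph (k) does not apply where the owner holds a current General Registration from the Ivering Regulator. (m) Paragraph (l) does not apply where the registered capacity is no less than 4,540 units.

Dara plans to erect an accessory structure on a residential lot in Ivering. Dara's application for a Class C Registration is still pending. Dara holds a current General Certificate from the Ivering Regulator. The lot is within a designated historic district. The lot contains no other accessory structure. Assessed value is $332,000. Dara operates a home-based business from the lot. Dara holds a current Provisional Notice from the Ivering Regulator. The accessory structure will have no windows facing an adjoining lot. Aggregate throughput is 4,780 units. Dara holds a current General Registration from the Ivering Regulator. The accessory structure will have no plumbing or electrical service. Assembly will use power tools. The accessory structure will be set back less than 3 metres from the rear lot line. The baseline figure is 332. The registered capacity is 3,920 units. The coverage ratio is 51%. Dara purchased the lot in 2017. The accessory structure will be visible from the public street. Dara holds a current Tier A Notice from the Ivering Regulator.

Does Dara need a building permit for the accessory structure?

Yes — Dara must obtain a building permit.

Exception (a): a current Provisional Notice is held; no windows face an adjoining lot — every condition holds. But: (f) is triggered — the baseline figure is 332, under the 333 limit. So (a) is unavailable.
Exception (b) does not apply: the rear setback is under 3 m.
Exception (c) requires that aggregate throughput is less than 4,380 units; but aggregate throughput is 4,780 units, not less than 4,380 units, so (c) is unavailable.
Exception (d) requires that the structure uses only unpowered hand tools for assembly; but assembly uses power tools, so (d) is unavailable.
All of (e)'s requirements are met (the lot has no other accessory structure; the coverage ratio is 51%, meeting the 47% threshold). But applying paragraphs (h)–(m): (h) operates — the lot is in a historic district. (i) would limit (h) — a home-based business operates on the lot — but (j) sets (i) aside: (j) operates against (i): a current General Certificate is held. (k) would limit (j) — a current Tier A Notice is held — but (l) sets (k) aside: (l) applies — a current General Registration is held. (m) is not engaged (the registered capacity is 3,920 units, short of 4,540 units), so (l) stands. (e) is therefore removed.
No exception is made out. Dara falls within the general rule.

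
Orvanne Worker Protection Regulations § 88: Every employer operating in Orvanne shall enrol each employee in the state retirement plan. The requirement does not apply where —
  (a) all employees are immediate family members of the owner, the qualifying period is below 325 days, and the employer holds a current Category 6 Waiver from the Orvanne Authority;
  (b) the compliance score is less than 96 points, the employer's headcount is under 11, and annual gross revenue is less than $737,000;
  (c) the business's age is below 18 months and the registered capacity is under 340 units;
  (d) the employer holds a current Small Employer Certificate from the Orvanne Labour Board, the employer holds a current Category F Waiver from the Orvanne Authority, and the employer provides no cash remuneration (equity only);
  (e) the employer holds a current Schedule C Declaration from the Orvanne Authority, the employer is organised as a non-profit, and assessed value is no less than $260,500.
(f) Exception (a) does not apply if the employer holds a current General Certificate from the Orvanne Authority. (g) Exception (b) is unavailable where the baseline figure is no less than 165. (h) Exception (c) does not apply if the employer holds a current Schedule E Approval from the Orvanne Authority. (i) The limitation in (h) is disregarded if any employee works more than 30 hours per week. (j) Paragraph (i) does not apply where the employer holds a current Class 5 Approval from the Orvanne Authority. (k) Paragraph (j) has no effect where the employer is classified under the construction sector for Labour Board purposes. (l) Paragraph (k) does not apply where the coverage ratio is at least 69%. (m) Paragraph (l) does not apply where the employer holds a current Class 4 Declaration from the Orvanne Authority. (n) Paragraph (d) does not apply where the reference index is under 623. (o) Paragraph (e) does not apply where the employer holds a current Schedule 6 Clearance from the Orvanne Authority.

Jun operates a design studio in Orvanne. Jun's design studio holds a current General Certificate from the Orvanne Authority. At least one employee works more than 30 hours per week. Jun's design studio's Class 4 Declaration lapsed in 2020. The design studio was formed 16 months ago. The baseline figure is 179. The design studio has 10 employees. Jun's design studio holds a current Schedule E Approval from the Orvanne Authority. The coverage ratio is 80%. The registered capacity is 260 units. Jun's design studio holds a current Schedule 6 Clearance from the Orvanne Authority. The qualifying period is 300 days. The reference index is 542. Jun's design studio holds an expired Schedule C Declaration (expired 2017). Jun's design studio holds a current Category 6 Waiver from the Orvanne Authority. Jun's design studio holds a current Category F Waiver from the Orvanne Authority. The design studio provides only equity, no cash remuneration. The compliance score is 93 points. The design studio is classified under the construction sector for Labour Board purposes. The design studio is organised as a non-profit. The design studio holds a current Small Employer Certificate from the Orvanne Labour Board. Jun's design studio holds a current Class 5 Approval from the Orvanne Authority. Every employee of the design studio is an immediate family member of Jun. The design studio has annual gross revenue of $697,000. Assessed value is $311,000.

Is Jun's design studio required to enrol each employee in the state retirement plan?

Yes — Jun's design studio must enrol each employee in the state retirement plan.

Exception (a): every employee is an immediate family member; the qualifying period is 300 days, below the 325 days limit; a current Category 6 Waiver is held — every condition holds. But applying paragraph (f): (f) is triggered — a current General Certificate is held. So (a) is unavailable.
Exception (b)'s conditions are all satisfied: the compliance score is 93 points, less than the 96 points limit; the employer's headcount is 10, under the 11 limit; annual gross revenue is $697,000, less than the $737,000 limit. Turning to paragraph (g): (g) applies — the baseline figure is 179, meeting the 165 threshold. So (b) is unavailable.
All of (c)'s requirements are met (the business's age is 16 months, below the 18 months limit; the registered capacity is 260 units, under the 340 units limit). Turning to paragraphs (h)–(m): (h) operates against (c): a current Schedule E Approval is held. (i) would limit (h) — at least one employee exceeds 30 hours/week — but (j) sets (i) aside: (j) applies — a current Class 5 Approval is held. (k) is engaged (the design studio is classified under the construction sector), but is itself disapplied by (l): (l) is engaged — the coverage ratio is 80%, meeting the 69% threshold. (m), which would lift (l), does not operate here — no current Class 4 Declaration is held. So (c) is unavailable.
Exception (d)'s conditions are all satisfied: a current Small Employer Certificate is held; a current Category F Waiver is held; remuneration is equity-only. Turning to paragraph (n): (n) is triggered — the reference index is 542, under the 623 limit. (d) is therefore removed.
Exception (e) does not apply: no current Schedule C Declaration is held.
Every exception is unavailable, so the rule governs.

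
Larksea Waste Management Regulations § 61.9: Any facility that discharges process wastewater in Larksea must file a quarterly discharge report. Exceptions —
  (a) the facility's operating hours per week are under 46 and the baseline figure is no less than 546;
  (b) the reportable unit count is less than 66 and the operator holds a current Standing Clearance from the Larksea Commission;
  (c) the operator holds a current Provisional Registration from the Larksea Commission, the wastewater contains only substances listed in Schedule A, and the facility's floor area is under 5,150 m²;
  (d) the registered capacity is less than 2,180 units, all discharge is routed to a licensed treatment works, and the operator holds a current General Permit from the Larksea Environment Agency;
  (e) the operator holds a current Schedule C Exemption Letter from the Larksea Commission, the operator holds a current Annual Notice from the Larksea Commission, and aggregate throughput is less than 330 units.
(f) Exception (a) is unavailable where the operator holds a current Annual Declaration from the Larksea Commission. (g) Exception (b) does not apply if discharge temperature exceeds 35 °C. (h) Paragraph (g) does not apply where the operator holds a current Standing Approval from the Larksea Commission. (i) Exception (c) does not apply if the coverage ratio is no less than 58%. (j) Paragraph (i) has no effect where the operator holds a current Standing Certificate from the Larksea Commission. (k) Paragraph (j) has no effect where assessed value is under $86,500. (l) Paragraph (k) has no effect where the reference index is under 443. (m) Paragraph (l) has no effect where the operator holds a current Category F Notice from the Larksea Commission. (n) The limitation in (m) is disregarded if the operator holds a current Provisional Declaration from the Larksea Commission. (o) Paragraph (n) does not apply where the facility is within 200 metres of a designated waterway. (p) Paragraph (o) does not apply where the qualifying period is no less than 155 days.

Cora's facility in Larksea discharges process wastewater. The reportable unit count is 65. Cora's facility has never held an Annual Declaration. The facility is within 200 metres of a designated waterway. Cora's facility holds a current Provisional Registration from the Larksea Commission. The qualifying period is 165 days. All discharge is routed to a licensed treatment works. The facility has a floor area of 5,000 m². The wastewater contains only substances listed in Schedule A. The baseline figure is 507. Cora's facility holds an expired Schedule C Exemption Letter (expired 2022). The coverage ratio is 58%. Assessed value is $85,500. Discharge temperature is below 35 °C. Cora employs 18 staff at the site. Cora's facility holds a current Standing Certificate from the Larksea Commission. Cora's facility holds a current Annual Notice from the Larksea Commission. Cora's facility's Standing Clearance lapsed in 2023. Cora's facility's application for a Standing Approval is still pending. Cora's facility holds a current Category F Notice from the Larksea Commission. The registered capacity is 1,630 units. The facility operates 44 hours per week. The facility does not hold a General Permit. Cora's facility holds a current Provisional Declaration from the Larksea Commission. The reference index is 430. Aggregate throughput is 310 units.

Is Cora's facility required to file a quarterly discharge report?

No — exception (c) applies; Cora's facility is not required to file a quarterly discharge report.

Exception (a) fails — the baseline figure is 507, short of 546.
Exception (b) requires that the operator holds a current Standing Clearance from the Larksea Commission; but the Standing Clearance is not current, so (b) is unavailable.
Exception (c) is satisfied on its face — a current Provisional Registration is held; the wastewater is Schedule-A-only; the facility's floor area is 5,000 m², under the 5,150 m² limit. Considering the limiting provisions: (i) would limit (c) — the coverage ratio is 58%, meeting the 58% threshold — but (j) sets (i) aside: (j) operates against (i): a current Standing Certificate is held. (k) operates (assessed value is $85,500, under the $86,500 limit), but is set aside by (l): (l) is triggered — the reference index is 430, under the 443 limit. (m) is engaged (a current Category F Notice is held), but is overridden by (n): (n) operates against (m): a current Provisional Declaration is held. (o) would limit (n) — the facility is within 200 m of a designated waterway — but (p) sets (o) aside: (p) operates — the qualifying period is 165 days, meeting the 155 days threshold. (c) remains available.
Exception (d) does not apply: no General Permit is held.
Exception (e) fails — the Schedule C Exemption Letter is not current.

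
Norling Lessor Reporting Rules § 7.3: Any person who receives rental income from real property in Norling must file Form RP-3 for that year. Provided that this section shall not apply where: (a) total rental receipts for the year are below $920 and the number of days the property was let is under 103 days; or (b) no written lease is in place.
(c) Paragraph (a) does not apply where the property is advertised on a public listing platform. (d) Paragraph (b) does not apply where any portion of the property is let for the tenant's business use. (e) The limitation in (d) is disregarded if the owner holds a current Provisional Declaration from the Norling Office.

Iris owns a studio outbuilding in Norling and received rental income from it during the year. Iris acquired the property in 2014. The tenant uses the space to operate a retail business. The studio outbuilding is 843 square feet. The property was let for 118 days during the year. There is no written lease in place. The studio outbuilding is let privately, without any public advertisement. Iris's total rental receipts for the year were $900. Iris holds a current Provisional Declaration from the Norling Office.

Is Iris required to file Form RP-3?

Exception (a) does not apply: the number of days the property was let is 118 days, not under 103 days.
All of (b)'s requirements are met (there is no written lease). Under paragraphs (d)–(e): (d) would limit (b) — the space is let for business use — but (e) sets (d) aside: (e) operates against (d): a current Provisional Declaration is held. Exception (b) stands.

No — exception (b) applies; Iris is not required to file Form RP-3.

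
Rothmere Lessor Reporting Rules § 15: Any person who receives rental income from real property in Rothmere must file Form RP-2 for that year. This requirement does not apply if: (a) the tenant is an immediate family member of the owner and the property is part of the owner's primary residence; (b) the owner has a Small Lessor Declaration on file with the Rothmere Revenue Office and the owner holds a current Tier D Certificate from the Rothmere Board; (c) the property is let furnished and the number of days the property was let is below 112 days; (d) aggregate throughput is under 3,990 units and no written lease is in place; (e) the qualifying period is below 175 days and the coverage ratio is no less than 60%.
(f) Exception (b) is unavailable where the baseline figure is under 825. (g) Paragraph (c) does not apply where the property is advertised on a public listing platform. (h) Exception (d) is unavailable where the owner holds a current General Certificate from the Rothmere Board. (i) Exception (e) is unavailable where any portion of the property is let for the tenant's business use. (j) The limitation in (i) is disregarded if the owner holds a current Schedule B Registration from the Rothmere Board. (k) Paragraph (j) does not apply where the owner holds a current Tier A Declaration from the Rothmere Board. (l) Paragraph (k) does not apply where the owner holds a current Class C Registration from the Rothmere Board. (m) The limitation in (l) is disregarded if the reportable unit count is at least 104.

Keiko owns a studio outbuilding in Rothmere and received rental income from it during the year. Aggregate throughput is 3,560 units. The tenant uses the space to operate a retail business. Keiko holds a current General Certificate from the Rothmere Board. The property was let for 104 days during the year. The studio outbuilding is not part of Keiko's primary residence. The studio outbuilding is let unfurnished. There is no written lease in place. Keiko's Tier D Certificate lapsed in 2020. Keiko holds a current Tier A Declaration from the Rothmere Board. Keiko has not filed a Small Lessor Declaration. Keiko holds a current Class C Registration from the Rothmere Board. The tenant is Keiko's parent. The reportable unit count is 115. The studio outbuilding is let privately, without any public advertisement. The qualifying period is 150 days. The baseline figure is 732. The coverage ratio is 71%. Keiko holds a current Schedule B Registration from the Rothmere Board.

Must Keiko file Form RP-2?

Yes — Keiko must file Form RP-2.

Exception (a) does not apply: the studio outbuilding is not part of the primary residence.
Exception (b) requires that the owner has a Small Lessor Declaration on file with the Rothmere Revenue Office; but no Small Lessor Declaration is on file, so (b) is unavailable.
Exception (c) does not apply: the property is let unfurnished.
Exception (d): aggregate throughput is 3,560 units, under the 3,990 units limit; there is no written lease — every condition holds. But applying paragraph (h): (h) applies — a current General Certificate is held. (d) is therefore removed.
Exception (e)'s conditions are all satisfied: the qualifying period is 150 days, below the 175 days limit; the coverage ratio is 71%, meeting the 60% threshold. However, paragraphs (i)–(m) must be considered: (i) is engaged — the space is let for business use. (j) would limit (i) — a current Schedule B Registration is held — but (k) sets (j) aside: (k) operates — a current Tier A Declaration is held. (l) would limit (k) — a current Class C Registration is held — but (m) sets (l) aside: (m) operates against (l): the reportable unit count is 115, meeting the 104 threshold. So (e) is unavailable.
No exception is made out. Keiko falls within the general rule.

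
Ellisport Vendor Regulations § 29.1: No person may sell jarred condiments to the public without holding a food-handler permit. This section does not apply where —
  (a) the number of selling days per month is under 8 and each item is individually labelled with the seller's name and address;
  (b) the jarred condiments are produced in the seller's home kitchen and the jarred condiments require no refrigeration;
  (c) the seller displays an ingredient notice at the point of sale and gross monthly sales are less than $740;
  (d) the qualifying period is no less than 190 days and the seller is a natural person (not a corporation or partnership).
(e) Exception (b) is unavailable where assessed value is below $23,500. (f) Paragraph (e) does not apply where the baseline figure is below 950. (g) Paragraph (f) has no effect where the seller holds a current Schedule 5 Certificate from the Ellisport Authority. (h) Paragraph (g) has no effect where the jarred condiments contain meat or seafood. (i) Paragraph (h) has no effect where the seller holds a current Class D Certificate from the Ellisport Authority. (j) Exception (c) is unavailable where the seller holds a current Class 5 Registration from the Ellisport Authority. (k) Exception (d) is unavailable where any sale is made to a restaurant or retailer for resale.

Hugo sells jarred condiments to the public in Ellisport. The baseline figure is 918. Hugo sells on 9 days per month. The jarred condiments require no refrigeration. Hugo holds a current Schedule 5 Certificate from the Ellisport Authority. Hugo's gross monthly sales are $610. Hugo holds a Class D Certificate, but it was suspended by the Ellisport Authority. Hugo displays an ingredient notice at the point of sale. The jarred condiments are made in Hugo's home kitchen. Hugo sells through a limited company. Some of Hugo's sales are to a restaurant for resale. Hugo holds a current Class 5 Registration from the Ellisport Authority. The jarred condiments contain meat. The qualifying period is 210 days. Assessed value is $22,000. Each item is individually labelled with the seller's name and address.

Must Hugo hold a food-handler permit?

No — exception (b) applies; Hugo is not required to hold a food-handler permit.

Exception (a) requires that the number of selling days per month is under 8; but the number of selling days per month is 9, not under 8, so (a) is unavailable.
Exception (b) is satisfied on its face — the jarred condiments are home-kitchen produced; the jarred condiments are shelf-stable. Applying paragraphs (e)–(i): (e) would limit (b) — assessed value is $22,000, below the $23,500 limit — but (f) sets (e) aside: (f) is triggered — the baseline figure is 918, below the 950 limit. (g) would limit (f) — a current Schedule 5 Certificate is held — but (h) sets (g) aside: (h) applies — the jarred condiments contain meat. (i), which would lift (h), is not engaged — the Class D Certificate is not current. So (b) applies.
Exception (c) is satisfied on its face — an ingredient notice is displayed; gross monthly sales are $610, less than the $740 limit. However, paragraph (j) must be considered: (j) operates against (c): a current Class 5 Registration is held. (c) is therefore removed.
Exception (d) does not apply: the seller operates through a limited company.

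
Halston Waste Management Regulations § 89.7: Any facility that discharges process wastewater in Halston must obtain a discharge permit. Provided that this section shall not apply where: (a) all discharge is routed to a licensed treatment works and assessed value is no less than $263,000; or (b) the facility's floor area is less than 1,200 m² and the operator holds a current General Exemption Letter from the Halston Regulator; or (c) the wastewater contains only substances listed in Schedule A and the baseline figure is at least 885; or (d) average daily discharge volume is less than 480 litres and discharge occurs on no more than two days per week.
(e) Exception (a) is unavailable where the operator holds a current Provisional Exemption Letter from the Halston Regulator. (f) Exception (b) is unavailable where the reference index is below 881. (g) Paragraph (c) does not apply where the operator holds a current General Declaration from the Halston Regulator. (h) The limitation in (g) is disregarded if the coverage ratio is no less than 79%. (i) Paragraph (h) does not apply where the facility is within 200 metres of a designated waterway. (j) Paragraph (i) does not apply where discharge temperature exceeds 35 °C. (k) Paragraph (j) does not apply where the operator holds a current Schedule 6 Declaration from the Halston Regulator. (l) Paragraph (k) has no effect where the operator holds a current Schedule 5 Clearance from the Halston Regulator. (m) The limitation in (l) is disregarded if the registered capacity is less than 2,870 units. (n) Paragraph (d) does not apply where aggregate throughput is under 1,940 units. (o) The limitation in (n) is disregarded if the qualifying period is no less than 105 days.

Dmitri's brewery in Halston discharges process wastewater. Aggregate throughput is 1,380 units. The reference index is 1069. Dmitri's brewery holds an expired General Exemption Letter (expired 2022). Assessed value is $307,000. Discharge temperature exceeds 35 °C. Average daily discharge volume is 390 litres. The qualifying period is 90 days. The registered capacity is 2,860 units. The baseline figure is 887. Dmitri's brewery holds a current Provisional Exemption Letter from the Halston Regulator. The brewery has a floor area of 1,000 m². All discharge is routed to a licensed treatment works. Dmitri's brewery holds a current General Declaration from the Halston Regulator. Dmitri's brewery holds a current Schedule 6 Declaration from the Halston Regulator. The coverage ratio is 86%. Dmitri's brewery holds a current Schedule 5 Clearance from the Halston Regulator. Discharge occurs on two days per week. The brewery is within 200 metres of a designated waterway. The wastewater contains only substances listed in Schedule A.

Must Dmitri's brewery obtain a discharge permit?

Yes — Dmitri's brewery must obtain a discharge permit.

Exception (a): discharge is routed to a licensed treatment works; assessed value is $307,000, meeting the $263,000 threshold — every condition holds. But: (e) operates against (a): a current Provisional Exemption Letter is held. Exception (a) does not apply.
Exception (b) fails — the General Exemption Letter is not current.
Exception (c) is satisfied on its face — the wastewater is Schedule-A-only; the baseline figure is 887, meeting the 885 threshold. But: (g) operates against (c): a current General Declaration is held. (h) is triggered (the coverage ratio is 86%, meeting the 79% threshold), but yields to (i): (i) is engaged — the brewery is within 200 m of a designated waterway. (j) would limit (i) — discharge temperature exceeds 35 °C — but (k) sets (j) aside: (k) operates — a current Schedule 6 Declaration is held. (l) would limit (k) — a current Schedule 5 Clearance is held — but (m) sets (l) aside: (m) operates against (l): the registered capacity is 2,860 units, less than the 2,870 units limit. So (c) is unavailable.
Exception (d)'s conditions are all satisfied: average daily discharge volume is 390 litres, less than the 480 litres limit; discharge occurs on no more than two days per week. Turning to paragraphs (n)–(o): (n) is triggered — aggregate throughput is 1,380 units, under the 1,940 units limit. (o), which would lift (n), is inapplicable — the qualifying period is 90 days, short of 105 days. So (d) is unavailable.
No exception is made out. Dmitri's brewery falls within the general rule.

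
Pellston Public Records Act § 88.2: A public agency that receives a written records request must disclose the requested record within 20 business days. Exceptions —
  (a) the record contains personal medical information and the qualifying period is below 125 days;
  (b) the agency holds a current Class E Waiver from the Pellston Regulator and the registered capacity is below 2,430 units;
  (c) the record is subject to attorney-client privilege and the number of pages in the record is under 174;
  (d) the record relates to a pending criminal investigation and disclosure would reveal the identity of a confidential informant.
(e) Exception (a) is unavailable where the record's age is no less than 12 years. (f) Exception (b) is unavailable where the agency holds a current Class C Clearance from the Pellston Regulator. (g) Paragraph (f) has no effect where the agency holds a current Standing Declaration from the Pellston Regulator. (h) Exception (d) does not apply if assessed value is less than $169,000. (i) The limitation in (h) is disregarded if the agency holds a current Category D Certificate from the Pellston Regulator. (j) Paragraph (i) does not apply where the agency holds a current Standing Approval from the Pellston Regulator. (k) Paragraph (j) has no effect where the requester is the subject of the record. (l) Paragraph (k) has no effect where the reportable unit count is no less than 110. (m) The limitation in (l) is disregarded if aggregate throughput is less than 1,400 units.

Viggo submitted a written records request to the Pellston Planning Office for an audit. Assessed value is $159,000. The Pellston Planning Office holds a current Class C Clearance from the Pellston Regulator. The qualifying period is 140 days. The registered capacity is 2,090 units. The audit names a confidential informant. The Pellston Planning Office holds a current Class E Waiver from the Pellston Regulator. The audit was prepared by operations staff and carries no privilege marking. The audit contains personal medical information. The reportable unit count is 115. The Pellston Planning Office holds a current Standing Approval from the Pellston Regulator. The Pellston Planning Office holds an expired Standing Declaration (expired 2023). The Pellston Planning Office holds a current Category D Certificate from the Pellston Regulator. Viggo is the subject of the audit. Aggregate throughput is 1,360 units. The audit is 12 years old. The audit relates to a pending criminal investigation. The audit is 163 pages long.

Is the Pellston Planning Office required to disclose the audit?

Exception (a) fails — the qualifying period is 140 days, not below 125 days.
Exception (b) is satisfied on its face — a current Class E Waiver is held; the registered capacity is 2,090 units, below the 2,430 units limit. However, paragraphs (f)–(g) must be considered: (f) applies — a current Class C Clearance is held. (g), which would lift (f), is not engaged — there is no Standing Declaration in force. (b) is therefore removed.
Exception (c) requires that the record is subject to attorney-client privilege; but the audit carries no privilege marking, so (c) is unavailable.
Exception (d) is satisfied on its face — the audit relates to a pending investigation; the audit names a confidential informant. Applying paragraphs (h)–(m): (h) is engaged (assessed value is $159,000, less than the $169,000 limit), but is overridden by (i): (i) operates against (h): a current Category D Certificate is held. (j) would limit (i) — a current Standing Approval is held — but (k) sets (j) aside: (k) operates against (j): Viggo is the subject of the audit. (l) applies (the reportable unit count is 115, meeting the 110 threshold), but is overridden by (m): (m) applies — aggregate throughput is 1,360 units, less than the 1,400 units limit. So (d) applies.

No — exception (d) applies; the Pellston Planning Office is not required to disclose the audit.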